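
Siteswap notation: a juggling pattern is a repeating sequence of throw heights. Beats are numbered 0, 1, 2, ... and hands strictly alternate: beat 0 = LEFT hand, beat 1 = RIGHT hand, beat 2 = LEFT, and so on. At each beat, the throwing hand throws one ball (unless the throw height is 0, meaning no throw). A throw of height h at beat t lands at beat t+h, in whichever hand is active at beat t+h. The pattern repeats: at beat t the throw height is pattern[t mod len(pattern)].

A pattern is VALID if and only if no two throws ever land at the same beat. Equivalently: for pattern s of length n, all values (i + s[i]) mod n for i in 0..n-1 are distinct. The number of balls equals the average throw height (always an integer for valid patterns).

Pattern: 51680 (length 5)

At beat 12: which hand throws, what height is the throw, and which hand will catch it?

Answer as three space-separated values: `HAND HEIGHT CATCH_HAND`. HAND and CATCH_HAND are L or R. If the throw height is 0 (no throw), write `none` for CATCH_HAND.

Answer: L 6 L

Derivation:
Beat 12: 12 mod 2 = 0, so hand = L
Throw height = pattern[12 mod 5] = pattern[2] = 6
Lands at beat 12+6=18, 18 mod 2 = 0, so catch hand = L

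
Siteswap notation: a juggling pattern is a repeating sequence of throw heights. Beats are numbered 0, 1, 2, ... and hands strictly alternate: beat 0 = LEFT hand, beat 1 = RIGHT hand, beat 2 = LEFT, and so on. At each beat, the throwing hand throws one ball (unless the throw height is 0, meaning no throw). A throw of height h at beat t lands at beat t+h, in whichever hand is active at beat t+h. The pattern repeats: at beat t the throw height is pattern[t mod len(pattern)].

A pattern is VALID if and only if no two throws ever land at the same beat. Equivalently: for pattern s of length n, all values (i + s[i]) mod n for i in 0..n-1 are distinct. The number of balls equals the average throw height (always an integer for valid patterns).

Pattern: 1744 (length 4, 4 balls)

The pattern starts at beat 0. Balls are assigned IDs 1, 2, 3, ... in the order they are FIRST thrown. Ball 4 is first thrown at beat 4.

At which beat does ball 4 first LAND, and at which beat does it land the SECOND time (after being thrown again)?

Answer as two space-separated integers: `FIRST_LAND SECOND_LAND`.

Answer: 5 12

Derivation:
Beat 0 (L): throw ball1 h=1 -> lands@1:R; in-air after throw: [b1@1:R]
Beat 1 (R): throw ball1 h=7 -> lands@8:L; in-air after throw: [b1@8:L]
Beat 2 (L): throw ball2 h=4 -> lands@6:L; in-air after throw: [b2@6:L b1@8:L]
Beat 3 (R): throw ball3 h=4 -> lands@7:R; in-air after throw: [b2@6:L b3@7:R b1@8:L]
Beat 4 (L): throw ball4 h=1 -> lands@5:R; in-air after throw: [b4@5:R b2@6:L b3@7:R b1@8:L]
Beat 5 (R): throw ball4 h=7 -> lands@12:L; in-air after throw: [b2@6:L b3@7:R b1@8:L b4@12:L]
Beat 6 (L): throw ball2 h=4 -> lands@10:L; in-air after throw: [b3@7:R b1@8:L b2@10:L b4@12:L]
Beat 7 (R): throw ball3 h=4 -> lands@11:R; in-air after throw: [b1@8:L b2@10:L b3@11:R b4@12:L]
Beat 8 (L): throw ball1 h=1 -> lands@9:R; in-air after throw: [b1@9:R b2@10:L b3@11:R b4@12:L]
Beat 9 (R): throw ball1 h=7 -> lands@16:L; in-air after throw: [b2@10:L b3@11:R b4@12:L b1@16:L]
Beat 10 (L): throw ball2 h=4 -> lands@14:L; in-air after throw: [b3@11:R b4@12:L b2@14:L b1@16:L]
Beat 11 (R): throw ball3 h=4 -> lands@15:R; in-air after throw: [b4@12:L b2@14:L b3@15:R b1@16:L]
Beat 12 (L): throw ball4 h=1 -> lands@13:R; in-air after throw: [b4@13:R b2@14:L b3@15:R b1@16:L]
Ball 4: thrown@4 h=1 -> first land @5; rethrown@5 h=7 -> second land @12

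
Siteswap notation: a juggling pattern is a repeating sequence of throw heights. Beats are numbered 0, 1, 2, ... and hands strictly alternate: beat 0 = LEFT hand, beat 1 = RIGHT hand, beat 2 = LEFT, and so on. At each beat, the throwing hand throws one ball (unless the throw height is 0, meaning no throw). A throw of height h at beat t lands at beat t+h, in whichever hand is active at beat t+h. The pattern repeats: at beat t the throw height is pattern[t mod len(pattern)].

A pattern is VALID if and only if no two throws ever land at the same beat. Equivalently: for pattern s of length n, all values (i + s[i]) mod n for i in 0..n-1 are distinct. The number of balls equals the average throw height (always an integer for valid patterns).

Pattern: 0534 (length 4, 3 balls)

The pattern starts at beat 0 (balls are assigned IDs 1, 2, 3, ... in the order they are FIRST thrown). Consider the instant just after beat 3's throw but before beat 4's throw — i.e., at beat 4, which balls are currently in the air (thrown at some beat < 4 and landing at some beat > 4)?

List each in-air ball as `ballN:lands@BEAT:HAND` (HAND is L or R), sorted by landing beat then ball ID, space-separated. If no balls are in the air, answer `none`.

Answer: ball2:lands@5:R ball1:lands@6:L ball3:lands@7:R

Derivation:
Beat 1 (R): throw ball1 h=5 -> lands@6:L; in-air after throw: [b1@6:L]
Beat 2 (L): throw ball2 h=3 -> lands@5:R; in-air after throw: [b2@5:R b1@6:L]
Beat 3 (R): throw ball3 h=4 -> lands@7:R; in-air after throw: [b2@5:R b1@6:L b3@7:R]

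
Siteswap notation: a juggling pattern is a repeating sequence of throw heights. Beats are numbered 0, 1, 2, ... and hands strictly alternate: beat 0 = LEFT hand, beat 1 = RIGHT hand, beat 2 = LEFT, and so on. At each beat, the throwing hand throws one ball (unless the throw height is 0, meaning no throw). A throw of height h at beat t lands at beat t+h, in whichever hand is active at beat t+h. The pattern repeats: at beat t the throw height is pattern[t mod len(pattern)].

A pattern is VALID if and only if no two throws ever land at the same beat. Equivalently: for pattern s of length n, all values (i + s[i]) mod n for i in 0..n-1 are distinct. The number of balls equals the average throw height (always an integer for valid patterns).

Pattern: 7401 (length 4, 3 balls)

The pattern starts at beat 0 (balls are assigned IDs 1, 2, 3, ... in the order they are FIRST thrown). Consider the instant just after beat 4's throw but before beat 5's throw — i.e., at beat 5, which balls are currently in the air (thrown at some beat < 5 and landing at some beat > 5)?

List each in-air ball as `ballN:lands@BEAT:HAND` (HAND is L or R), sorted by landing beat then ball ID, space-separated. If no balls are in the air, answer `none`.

Answer: ball1:lands@7:R ball3:lands@11:R

Derivation:
Beat 0 (L): throw ball1 h=7 -> lands@7:R; in-air after throw: [b1@7:R]
Beat 1 (R): throw ball2 h=4 -> lands@5:R; in-air after throw: [b2@5:R b1@7:R]
Beat 3 (R): throw ball3 h=1 -> lands@4:L; in-air after throw: [b3@4:L b2@5:R b1@7:R]
Beat 4 (L): throw ball3 h=7 -> lands@11:R; in-air after throw: [b2@5:R b1@7:R b3@11:R]
Beat 5 (R): throw ball2 h=4 -> lands@9:R; in-air after throw: [b1@7:R b2@9:R b3@11:R]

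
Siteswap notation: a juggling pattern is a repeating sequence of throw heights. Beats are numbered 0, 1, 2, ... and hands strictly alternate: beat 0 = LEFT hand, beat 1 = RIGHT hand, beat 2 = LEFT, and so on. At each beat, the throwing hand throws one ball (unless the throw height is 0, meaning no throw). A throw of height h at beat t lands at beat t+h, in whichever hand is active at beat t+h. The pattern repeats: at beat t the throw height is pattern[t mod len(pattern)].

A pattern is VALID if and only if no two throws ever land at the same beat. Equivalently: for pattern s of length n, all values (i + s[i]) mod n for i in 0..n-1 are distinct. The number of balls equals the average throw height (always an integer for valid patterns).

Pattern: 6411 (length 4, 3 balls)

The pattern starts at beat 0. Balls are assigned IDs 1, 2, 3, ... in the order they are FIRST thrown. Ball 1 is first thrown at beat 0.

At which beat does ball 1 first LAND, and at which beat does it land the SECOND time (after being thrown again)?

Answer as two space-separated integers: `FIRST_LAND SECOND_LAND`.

Answer: 6 7

Derivation:
Beat 0 (L): throw ball1 h=6 -> lands@6:L; in-air after throw: [b1@6:L]
Beat 1 (R): throw ball2 h=4 -> lands@5:R; in-air after throw: [b2@5:R b1@6:L]
Beat 2 (L): throw ball3 h=1 -> lands@3:R; in-air after throw: [b3@3:R b2@5:R b1@6:L]
Beat 3 (R): throw ball3 h=1 -> lands@4:L; in-air after throw: [b3@4:L b2@5:R b1@6:L]
Beat 4 (L): throw ball3 h=6 -> lands@10:L; in-air after throw: [b2@5:R b1@6:L b3@10:L]
Beat 5 (R): throw ball2 h=4 -> lands@9:R; in-air after throw: [b1@6:L b2@9:R b3@10:L]
Beat 6 (L): throw ball1 h=1 -> lands@7:R; in-air after throw: [b1@7:R b2@9:R b3@10:L]
Beat 7 (R): throw ball1 h=1 -> lands@8:L; in-air after throw: [b1@8:L b2@9:R b3@10:L]
Ball 1: thrown@0 h=6 -> first land @6; rethrown@6 h=1 -> second land @7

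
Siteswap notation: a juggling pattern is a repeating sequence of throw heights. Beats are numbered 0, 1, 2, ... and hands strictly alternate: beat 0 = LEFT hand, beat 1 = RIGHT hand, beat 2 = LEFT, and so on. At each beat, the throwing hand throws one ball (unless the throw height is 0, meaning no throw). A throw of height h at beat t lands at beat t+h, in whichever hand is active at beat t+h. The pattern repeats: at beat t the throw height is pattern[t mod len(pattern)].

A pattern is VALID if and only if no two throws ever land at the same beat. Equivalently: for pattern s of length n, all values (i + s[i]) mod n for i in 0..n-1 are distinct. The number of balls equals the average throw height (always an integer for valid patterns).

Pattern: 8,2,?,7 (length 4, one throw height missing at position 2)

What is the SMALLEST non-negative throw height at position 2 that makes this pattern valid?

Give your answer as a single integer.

Answer: 3

Derivation:
i=0: (0 + 8) mod 4 = 0
i=1: (1 + 2) mod 4 = 3
i=2: s[i]=? (unknown)
i=3: (3 + 7) mod 4 = 2
Known residues: [0, 2, 3]; need a permutation of 0..3, so missing residue r = 1
Need (2 + s) mod 4 = 1; smallest s = (1 - 2) mod 4 = 3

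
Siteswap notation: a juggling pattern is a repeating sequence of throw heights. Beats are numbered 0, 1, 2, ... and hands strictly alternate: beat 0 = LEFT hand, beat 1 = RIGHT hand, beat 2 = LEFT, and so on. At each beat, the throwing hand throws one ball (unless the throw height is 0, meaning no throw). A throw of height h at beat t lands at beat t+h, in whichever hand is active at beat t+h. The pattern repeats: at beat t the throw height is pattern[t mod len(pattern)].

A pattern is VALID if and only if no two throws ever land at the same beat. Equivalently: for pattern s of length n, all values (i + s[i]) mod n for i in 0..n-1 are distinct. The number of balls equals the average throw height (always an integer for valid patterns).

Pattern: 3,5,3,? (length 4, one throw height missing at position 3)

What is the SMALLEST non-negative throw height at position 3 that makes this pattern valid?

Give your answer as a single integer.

Answer: 1

Derivation:
i=0: (0 + 3) mod 4 = 3
i=1: (1 + 5) mod 4 = 2
i=2: (2 + 3) mod 4 = 1
i=3: s[i]=? (unknown)
Known residues: [1, 2, 3]; need a permutation of 0..3, so missing residue r = 0
Need (3 + s) mod 4 = 0; smallest s = (0 - 3) mod 4 = 1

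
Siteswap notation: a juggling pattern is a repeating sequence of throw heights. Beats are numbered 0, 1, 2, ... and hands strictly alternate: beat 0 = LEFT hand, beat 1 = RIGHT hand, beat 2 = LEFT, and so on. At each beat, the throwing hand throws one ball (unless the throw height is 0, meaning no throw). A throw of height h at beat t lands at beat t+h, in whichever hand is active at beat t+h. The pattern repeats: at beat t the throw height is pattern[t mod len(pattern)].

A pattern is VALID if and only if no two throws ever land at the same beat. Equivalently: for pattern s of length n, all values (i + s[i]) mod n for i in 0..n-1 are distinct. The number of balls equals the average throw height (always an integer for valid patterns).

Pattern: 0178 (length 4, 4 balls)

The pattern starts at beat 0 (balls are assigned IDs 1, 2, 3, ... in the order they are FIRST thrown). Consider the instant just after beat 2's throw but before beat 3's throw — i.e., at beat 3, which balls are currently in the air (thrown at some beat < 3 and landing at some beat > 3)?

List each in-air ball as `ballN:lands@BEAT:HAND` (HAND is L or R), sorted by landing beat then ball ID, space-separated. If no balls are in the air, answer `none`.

Beat 1 (R): throw ball1 h=1 -> lands@2:L; in-air after throw: [b1@2:L]
Beat 2 (L): throw ball1 h=7 -> lands@9:R; in-air after throw: [b1@9:R]
Beat 3 (R): throw ball2 h=8 -> lands@11:R; in-air after throw: [b1@9:R b2@11:R]

Answer: ball1:lands@9:R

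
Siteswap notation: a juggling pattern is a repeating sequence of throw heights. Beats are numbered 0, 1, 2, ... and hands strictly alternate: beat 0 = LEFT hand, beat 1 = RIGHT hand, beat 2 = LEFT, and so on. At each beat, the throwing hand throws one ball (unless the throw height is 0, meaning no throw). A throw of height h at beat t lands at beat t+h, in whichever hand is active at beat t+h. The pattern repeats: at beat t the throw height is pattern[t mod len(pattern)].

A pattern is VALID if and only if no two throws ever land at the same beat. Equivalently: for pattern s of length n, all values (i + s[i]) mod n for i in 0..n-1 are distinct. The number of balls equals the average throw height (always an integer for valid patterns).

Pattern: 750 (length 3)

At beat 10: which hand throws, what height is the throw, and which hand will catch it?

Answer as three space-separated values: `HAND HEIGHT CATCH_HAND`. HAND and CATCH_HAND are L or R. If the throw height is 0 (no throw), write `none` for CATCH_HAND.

Answer: L 5 R

Derivation:
Beat 10: 10 mod 2 = 0, so hand = L
Throw height = pattern[10 mod 3] = pattern[1] = 5
Lands at beat 10+5=15, 15 mod 2 = 1, so catch hand = R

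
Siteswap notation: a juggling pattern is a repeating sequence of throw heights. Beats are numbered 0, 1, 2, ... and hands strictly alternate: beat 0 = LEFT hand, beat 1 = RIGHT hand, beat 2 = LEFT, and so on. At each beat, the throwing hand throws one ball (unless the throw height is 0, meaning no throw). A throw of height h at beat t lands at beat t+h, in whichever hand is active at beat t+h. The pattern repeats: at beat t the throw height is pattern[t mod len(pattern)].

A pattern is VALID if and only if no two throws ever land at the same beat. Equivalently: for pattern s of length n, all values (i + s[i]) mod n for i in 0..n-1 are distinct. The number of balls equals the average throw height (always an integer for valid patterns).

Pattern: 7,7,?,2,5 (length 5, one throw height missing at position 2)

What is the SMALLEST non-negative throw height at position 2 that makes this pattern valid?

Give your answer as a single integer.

Answer: 4

Derivation:
i=0: (0 + 7) mod 5 = 2
i=1: (1 + 7) mod 5 = 3
i=2: s[i]=? (unknown)
i=3: (3 + 2) mod 5 = 0
i=4: (4 + 5) mod 5 = 4
Known residues: [0, 2, 3, 4]; need a permutation of 0..4, so missing residue r = 1
Need (2 + s) mod 5 = 1; smallest s = (1 - 2) mod 5 = 4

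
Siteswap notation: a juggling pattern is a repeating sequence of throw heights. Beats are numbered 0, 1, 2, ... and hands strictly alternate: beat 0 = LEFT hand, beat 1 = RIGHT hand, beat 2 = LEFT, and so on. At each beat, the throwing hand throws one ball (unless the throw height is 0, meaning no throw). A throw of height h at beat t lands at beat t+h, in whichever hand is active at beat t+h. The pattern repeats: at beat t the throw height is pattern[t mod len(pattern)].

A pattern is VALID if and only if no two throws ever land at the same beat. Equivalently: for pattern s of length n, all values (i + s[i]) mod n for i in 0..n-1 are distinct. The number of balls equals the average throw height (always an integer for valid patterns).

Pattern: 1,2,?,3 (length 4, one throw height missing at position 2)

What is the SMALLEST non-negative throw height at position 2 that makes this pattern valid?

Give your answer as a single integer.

Answer: 2

Derivation:
i=0: (0 + 1) mod 4 = 1
i=1: (1 + 2) mod 4 = 3
i=2: s[i]=? (unknown)
i=3: (3 + 3) mod 4 = 2
Known residues: [1, 2, 3]; need a permutation of 0..3, so missing residue r = 0
Need (2 + s) mod 4 = 0; smallest s = (0 - 2) mod 4 = 2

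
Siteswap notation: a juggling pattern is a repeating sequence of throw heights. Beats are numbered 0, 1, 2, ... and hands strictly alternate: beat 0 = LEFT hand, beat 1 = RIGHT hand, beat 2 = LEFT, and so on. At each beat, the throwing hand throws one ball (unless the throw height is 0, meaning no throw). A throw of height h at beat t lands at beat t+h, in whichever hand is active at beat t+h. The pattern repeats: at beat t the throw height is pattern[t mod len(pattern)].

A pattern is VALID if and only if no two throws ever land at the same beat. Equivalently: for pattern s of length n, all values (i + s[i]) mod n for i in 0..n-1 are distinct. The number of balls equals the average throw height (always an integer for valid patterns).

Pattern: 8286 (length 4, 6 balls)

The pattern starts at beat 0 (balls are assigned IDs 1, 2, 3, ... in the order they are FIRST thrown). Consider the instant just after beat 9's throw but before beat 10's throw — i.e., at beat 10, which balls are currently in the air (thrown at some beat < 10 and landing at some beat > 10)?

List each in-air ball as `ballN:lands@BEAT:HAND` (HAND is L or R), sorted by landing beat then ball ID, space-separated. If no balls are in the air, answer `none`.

Beat 0 (L): throw ball1 h=8 -> lands@8:L; in-air after throw: [b1@8:L]
Beat 1 (R): throw ball2 h=2 -> lands@3:R; in-air after throw: [b2@3:R b1@8:L]
Beat 2 (L): throw ball3 h=8 -> lands@10:L; in-air after throw: [b2@3:R b1@8:L b3@10:L]
Beat 3 (R): throw ball2 h=6 -> lands@9:R; in-air after throw: [b1@8:L b2@9:R b3@10:L]
Beat 4 (L): throw ball4 h=8 -> lands@12:L; in-air after throw: [b1@8:L b2@9:R b3@10:L b4@12:L]
Beat 5 (R): throw ball5 h=2 -> lands@7:R; in-air after throw: [b5@7:R b1@8:L b2@9:R b3@10:L b4@12:L]
Beat 6 (L): throw ball6 h=8 -> lands@14:L; in-air after throw: [b5@7:R b1@8:L b2@9:R b3@10:L b4@12:L b6@14:L]
Beat 7 (R): throw ball5 h=6 -> lands@13:R; in-air after throw: [b1@8:L b2@9:R b3@10:L b4@12:L b5@13:R b6@14:L]
Beat 8 (L): throw ball1 h=8 -> lands@16:L; in-air after throw: [b2@9:R b3@10:L b4@12:L b5@13:R b6@14:L b1@16:L]
Beat 9 (R): throw ball2 h=2 -> lands@11:R; in-air after throw: [b3@10:L b2@11:R b4@12:L b5@13:R b6@14:L b1@16:L]
Beat 10 (L): throw ball3 h=8 -> lands@18:L; in-air after throw: [b2@11:R b4@12:L b5@13:R b6@14:L b1@16:L b3@18:L]

Answer: ball2:lands@11:R ball4:lands@12:L ball5:lands@13:R ball6:lands@14:L ball1:lands@16:L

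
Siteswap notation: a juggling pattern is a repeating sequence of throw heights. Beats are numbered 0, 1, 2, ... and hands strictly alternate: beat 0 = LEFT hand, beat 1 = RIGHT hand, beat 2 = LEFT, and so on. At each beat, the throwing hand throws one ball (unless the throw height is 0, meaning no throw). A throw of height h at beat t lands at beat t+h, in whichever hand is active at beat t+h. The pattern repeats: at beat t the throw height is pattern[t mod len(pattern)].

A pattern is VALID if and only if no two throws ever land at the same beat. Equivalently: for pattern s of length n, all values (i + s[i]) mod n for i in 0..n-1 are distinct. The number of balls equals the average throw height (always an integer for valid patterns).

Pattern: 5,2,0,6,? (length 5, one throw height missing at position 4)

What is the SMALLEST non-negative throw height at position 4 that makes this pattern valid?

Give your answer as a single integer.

Answer: 2

Derivation:
i=0: (0 + 5) mod 5 = 0
i=1: (1 + 2) mod 5 = 3
i=2: (2 + 0) mod 5 = 2
i=3: (3 + 6) mod 5 = 4
i=4: s[i]=? (unknown)
Known residues: [0, 2, 3, 4]; need a permutation of 0..4, so missing residue r = 1
Need (4 + s) mod 5 = 1; smallest s = (1 - 4) mod 5 = 2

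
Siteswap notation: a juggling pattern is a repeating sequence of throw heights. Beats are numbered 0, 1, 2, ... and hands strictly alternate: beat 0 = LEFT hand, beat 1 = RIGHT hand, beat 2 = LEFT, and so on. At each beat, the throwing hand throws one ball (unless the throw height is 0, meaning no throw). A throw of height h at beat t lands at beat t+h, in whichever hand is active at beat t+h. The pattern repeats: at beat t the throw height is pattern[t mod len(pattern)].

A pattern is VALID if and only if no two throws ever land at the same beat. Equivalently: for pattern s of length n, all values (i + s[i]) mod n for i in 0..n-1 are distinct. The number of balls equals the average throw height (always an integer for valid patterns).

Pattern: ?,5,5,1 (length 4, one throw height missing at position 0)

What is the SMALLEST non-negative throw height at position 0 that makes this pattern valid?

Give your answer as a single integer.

Answer: 1

Derivation:
i=0: s[i]=? (unknown)
i=1: (1 + 5) mod 4 = 2
i=2: (2 + 5) mod 4 = 3
i=3: (3 + 1) mod 4 = 0
Known residues: [0, 2, 3]; need a permutation of 0..3, so missing residue r = 1
Need (0 + s) mod 4 = 1; smallest s = (1 - 0) mod 4 = 1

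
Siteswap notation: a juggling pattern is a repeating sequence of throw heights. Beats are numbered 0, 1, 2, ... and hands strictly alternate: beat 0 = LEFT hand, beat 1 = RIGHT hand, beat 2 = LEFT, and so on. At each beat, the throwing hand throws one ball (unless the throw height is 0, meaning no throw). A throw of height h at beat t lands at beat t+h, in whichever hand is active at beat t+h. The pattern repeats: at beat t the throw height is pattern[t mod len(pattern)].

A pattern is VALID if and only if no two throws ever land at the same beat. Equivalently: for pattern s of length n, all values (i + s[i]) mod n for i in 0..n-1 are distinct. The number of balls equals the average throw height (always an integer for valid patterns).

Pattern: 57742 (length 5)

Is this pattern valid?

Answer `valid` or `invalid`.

i=0: (i + s[i]) mod n = (0 + 5) mod 5 = 0
i=1: (i + s[i]) mod n = (1 + 7) mod 5 = 3
i=2: (i + s[i]) mod n = (2 + 7) mod 5 = 4
i=3: (i + s[i]) mod n = (3 + 4) mod 5 = 2
i=4: (i + s[i]) mod n = (4 + 2) mod 5 = 1
Residues: [0, 3, 4, 2, 1], distinct: True

Answer: valid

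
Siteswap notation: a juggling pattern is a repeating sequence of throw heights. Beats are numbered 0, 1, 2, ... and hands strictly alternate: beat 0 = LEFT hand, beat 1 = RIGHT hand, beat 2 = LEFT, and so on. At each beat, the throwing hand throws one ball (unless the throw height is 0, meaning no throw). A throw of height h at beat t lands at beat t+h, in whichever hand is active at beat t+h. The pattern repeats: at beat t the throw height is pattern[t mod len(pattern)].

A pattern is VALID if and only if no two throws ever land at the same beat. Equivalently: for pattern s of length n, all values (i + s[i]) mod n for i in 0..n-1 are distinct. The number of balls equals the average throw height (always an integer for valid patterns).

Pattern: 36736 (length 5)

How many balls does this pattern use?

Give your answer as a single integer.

Answer: 5

Derivation:
Pattern = [3, 6, 7, 3, 6], length n = 5
  position 0: throw height = 3, running sum = 3
  position 1: throw height = 6, running sum = 9
  position 2: throw height = 7, running sum = 16
  position 3: throw height = 3, running sum = 19
  position 4: throw height = 6, running sum = 25
Total sum = 25; balls = sum / n = 25 / 5 = 5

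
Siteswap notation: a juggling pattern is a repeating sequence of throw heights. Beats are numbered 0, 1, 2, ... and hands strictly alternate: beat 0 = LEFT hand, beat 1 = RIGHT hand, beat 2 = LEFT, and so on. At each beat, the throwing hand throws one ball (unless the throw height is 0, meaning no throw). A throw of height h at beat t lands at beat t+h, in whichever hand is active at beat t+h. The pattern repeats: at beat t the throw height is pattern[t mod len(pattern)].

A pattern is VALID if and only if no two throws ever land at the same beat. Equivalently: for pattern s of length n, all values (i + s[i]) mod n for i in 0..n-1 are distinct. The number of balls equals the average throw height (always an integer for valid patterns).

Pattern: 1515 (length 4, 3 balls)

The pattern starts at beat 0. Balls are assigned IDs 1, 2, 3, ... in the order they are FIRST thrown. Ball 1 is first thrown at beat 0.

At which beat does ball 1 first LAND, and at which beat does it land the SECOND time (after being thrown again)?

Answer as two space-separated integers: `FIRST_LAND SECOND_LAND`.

Beat 0 (L): throw ball1 h=1 -> lands@1:R; in-air after throw: [b1@1:R]
Beat 1 (R): throw ball1 h=5 -> lands@6:L; in-air after throw: [b1@6:L]
Beat 2 (L): throw ball2 h=1 -> lands@3:R; in-air after throw: [b2@3:R b1@6:L]
Beat 3 (R): throw ball2 h=5 -> lands@8:L; in-air after throw: [b1@6:L b2@8:L]
Beat 4 (L): throw ball3 h=1 -> lands@5:R; in-air after throw: [b3@5:R b1@6:L b2@8:L]
Beat 5 (R): throw ball3 h=5 -> lands@10:L; in-air after throw: [b1@6:L b2@8:L b3@10:L]
Beat 6 (L): throw ball1 h=1 -> lands@7:R; in-air after throw: [b1@7:R b2@8:L b3@10:L]
Ball 1: thrown@0 h=1 -> first land @1; rethrown@1 h=5 -> second land @6

Answer: 1 6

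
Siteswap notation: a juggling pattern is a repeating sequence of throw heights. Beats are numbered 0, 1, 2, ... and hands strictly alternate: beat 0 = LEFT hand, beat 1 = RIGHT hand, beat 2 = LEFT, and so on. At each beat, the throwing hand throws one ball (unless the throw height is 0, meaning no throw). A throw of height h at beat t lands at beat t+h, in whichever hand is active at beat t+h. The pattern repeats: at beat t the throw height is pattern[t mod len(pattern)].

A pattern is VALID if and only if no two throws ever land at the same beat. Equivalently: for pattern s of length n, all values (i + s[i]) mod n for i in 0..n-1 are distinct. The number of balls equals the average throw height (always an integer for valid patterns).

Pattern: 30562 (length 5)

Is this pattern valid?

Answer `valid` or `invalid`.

Answer: invalid

Derivation:
i=0: (i + s[i]) mod n = (0 + 3) mod 5 = 3
i=1: (i + s[i]) mod n = (1 + 0) mod 5 = 1
i=2: (i + s[i]) mod n = (2 + 5) mod 5 = 2
i=3: (i + s[i]) mod n = (3 + 6) mod 5 = 4
i=4: (i + s[i]) mod n = (4 + 2) mod 5 = 1
Residues: [3, 1, 2, 4, 1], distinct: False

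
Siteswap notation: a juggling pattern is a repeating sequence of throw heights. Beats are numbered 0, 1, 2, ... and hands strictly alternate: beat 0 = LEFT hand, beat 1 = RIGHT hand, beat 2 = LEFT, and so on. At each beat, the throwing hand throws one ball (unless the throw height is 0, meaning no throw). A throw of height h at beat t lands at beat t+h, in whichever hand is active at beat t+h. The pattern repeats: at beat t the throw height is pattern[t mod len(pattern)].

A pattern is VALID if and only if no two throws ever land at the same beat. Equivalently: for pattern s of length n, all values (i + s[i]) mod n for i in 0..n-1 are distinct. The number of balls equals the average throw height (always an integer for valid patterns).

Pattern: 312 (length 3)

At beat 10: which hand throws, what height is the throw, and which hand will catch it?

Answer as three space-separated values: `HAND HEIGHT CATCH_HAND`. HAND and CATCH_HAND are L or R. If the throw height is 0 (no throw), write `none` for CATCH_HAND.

Beat 10: 10 mod 2 = 0, so hand = L
Throw height = pattern[10 mod 3] = pattern[1] = 1
Lands at beat 10+1=11, 11 mod 2 = 1, so catch hand = R

Answer: L 1 R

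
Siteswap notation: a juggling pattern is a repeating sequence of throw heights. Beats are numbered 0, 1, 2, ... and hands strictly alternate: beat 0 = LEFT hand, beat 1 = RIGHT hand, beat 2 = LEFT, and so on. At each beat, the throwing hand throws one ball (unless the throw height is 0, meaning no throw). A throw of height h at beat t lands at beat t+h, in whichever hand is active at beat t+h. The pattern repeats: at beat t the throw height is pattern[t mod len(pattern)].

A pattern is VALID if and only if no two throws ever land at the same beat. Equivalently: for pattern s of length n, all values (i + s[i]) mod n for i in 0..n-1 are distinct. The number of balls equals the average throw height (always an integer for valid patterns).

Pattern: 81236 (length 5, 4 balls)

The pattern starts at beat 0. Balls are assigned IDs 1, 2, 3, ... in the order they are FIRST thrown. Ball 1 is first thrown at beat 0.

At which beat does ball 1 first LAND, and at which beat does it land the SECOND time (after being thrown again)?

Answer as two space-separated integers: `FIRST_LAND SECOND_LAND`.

Answer: 8 11

Derivation:
Beat 0 (L): throw ball1 h=8 -> lands@8:L; in-air after throw: [b1@8:L]
Beat 1 (R): throw ball2 h=1 -> lands@2:L; in-air after throw: [b2@2:L b1@8:L]
Beat 2 (L): throw ball2 h=2 -> lands@4:L; in-air after throw: [b2@4:L b1@8:L]
Beat 3 (R): throw ball3 h=3 -> lands@6:L; in-air after throw: [b2@4:L b3@6:L b1@8:L]
Beat 4 (L): throw ball2 h=6 -> lands@10:L; in-air after throw: [b3@6:L b1@8:L b2@10:L]
Beat 5 (R): throw ball4 h=8 -> lands@13:R; in-air after throw: [b3@6:L b1@8:L b2@10:L b4@13:R]
Beat 6 (L): throw ball3 h=1 -> lands@7:R; in-air after throw: [b3@7:R b1@8:L b2@10:L b4@13:R]
Beat 7 (R): throw ball3 h=2 -> lands@9:R; in-air after throw: [b1@8:L b3@9:R b2@10:L b4@13:R]
Beat 8 (L): throw ball1 h=3 -> lands@11:R; in-air after throw: [b3@9:R b2@10:L b1@11:R b4@13:R]
Beat 9 (R): throw ball3 h=6 -> lands@15:R; in-air after throw: [b2@10:L b1@11:R b4@13:R b3@15:R]
Beat 10 (L): throw ball2 h=8 -> lands@18:L; in-air after throw: [b1@11:R b4@13:R b3@15:R b2@18:L]
Beat 11 (R): throw ball1 h=1 -> lands@12:L; in-air after throw: [b1@12:L b4@13:R b3@15:R b2@18:L]
Ball 1: thrown@0 h=8 -> first land @8; rethrown@8 h=3 -> second land @11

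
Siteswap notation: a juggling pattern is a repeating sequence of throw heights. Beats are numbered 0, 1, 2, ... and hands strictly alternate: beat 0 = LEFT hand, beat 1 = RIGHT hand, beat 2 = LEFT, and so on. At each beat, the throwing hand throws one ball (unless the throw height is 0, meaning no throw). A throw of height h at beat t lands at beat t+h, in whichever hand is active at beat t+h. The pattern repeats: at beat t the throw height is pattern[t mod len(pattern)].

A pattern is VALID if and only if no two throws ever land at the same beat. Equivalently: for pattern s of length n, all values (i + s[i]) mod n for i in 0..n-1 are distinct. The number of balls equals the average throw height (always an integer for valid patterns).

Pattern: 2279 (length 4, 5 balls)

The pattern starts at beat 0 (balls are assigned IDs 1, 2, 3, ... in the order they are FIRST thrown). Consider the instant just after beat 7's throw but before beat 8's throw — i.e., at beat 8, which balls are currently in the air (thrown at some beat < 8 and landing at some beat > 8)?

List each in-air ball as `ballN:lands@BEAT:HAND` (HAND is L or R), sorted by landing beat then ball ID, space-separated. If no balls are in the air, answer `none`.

Beat 0 (L): throw ball1 h=2 -> lands@2:L; in-air after throw: [b1@2:L]
Beat 1 (R): throw ball2 h=2 -> lands@3:R; in-air after throw: [b1@2:L b2@3:R]
Beat 2 (L): throw ball1 h=7 -> lands@9:R; in-air after throw: [b2@3:R b1@9:R]
Beat 3 (R): throw ball2 h=9 -> lands@12:L; in-air after throw: [b1@9:R b2@12:L]
Beat 4 (L): throw ball3 h=2 -> lands@6:L; in-air after throw: [b3@6:L b1@9:R b2@12:L]
Beat 5 (R): throw ball4 h=2 -> lands@7:R; in-air after throw: [b3@6:L b4@7:R b1@9:R b2@12:L]
Beat 6 (L): throw ball3 h=7 -> lands@13:R; in-air after throw: [b4@7:R b1@9:R b2@12:L b3@13:R]
Beat 7 (R): throw ball4 h=9 -> lands@16:L; in-air after throw: [b1@9:R b2@12:L b3@13:R b4@16:L]
Beat 8 (L): throw ball5 h=2 -> lands@10:L; in-air after throw: [b1@9:R b5@10:L b2@12:L b3@13:R b4@16:L]

Answer: ball1:lands@9:R ball2:lands@12:L ball3:lands@13:R ball4:lands@16:L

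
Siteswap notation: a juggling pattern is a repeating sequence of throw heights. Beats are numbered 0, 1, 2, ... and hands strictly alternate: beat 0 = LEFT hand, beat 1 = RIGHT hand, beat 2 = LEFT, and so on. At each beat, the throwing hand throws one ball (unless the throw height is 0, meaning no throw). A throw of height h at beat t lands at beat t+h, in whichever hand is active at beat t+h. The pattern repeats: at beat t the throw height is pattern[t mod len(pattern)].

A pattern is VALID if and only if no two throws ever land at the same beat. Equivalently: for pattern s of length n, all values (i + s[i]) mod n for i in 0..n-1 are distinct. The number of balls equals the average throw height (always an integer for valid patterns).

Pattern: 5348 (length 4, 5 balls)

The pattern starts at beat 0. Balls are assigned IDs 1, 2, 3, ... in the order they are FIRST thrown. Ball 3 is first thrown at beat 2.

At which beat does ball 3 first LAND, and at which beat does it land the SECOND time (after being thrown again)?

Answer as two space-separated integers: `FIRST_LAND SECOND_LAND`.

Beat 0 (L): throw ball1 h=5 -> lands@5:R; in-air after throw: [b1@5:R]
Beat 1 (R): throw ball2 h=3 -> lands@4:L; in-air after throw: [b2@4:L b1@5:R]
Beat 2 (L): throw ball3 h=4 -> lands@6:L; in-air after throw: [b2@4:L b1@5:R b3@6:L]
Beat 3 (R): throw ball4 h=8 -> lands@11:R; in-air after throw: [b2@4:L b1@5:R b3@6:L b4@11:R]
Beat 4 (L): throw ball2 h=5 -> lands@9:R; in-air after throw: [b1@5:R b3@6:L b2@9:R b4@11:R]
Beat 5 (R): throw ball1 h=3 -> lands@8:L; in-air after throw: [b3@6:L b1@8:L b2@9:R b4@11:R]
Beat 6 (L): throw ball3 h=4 -> lands@10:L; in-air after throw: [b1@8:L b2@9:R b3@10:L b4@11:R]
Beat 7 (R): throw ball5 h=8 -> lands@15:R; in-air after throw: [b1@8:L b2@9:R b3@10:L b4@11:R b5@15:R]
Beat 8 (L): throw ball1 h=5 -> lands@13:R; in-air after throw: [b2@9:R b3@10:L b4@11:R b1@13:R b5@15:R]
Beat 9 (R): throw ball2 h=3 -> lands@12:L; in-air after throw: [b3@10:L b4@11:R b2@12:L b1@13:R b5@15:R]
Beat 10 (L): throw ball3 h=4 -> lands@14:L; in-air after throw: [b4@11:R b2@12:L b1@13:R b3@14:L b5@15:R]
Ball 3: thrown@2 h=4 -> first land @6; rethrown@6 h=4 -> second land @10

Answer: 6 10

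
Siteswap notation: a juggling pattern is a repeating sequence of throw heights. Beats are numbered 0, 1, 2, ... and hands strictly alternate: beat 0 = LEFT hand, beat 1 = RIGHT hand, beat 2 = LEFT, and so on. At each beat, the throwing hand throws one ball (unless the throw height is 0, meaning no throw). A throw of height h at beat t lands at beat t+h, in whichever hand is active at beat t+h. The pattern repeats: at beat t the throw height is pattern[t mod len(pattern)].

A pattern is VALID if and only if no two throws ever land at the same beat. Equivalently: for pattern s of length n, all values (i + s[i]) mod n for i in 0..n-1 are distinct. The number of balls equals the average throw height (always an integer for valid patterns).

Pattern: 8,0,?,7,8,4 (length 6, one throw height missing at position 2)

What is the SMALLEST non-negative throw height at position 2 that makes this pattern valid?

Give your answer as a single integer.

i=0: (0 + 8) mod 6 = 2
i=1: (1 + 0) mod 6 = 1
i=2: s[i]=? (unknown)
i=3: (3 + 7) mod 6 = 4
i=4: (4 + 8) mod 6 = 0
i=5: (5 + 4) mod 6 = 3
Known residues: [0, 1, 2, 3, 4]; need a permutation of 0..5, so missing residue r = 5
Need (2 + s) mod 6 = 5; smallest s = (5 - 2) mod 6 = 3

Answer: 3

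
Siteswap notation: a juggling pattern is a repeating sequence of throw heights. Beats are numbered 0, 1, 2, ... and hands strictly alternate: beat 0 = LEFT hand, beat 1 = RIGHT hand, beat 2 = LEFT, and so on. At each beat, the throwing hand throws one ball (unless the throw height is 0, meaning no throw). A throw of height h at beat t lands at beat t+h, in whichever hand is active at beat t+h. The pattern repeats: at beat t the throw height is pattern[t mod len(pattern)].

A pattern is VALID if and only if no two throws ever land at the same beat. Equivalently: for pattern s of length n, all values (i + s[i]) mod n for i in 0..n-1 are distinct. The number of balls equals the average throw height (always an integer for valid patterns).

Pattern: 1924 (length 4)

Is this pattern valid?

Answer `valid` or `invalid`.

Answer: valid

Derivation:
i=0: (i + s[i]) mod n = (0 + 1) mod 4 = 1
i=1: (i + s[i]) mod n = (1 + 9) mod 4 = 2
i=2: (i + s[i]) mod n = (2 + 2) mod 4 = 0
i=3: (i + s[i]) mod n = (3 + 4) mod 4 = 3
Residues: [1, 2, 0, 3], distinct: True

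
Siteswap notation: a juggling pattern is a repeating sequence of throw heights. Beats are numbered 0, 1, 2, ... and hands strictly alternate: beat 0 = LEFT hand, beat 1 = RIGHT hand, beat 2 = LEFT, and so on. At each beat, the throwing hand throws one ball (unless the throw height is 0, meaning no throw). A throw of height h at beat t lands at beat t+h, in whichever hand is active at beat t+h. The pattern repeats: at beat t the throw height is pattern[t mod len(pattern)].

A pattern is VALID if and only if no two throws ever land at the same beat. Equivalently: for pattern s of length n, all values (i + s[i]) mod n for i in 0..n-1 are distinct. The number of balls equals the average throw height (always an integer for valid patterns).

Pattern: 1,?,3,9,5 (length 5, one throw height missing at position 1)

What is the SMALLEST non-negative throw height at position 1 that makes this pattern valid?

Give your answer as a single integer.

i=0: (0 + 1) mod 5 = 1
i=1: s[i]=? (unknown)
i=2: (2 + 3) mod 5 = 0
i=3: (3 + 9) mod 5 = 2
i=4: (4 + 5) mod 5 = 4
Known residues: [0, 1, 2, 4]; need a permutation of 0..4, so missing residue r = 3
Need (1 + s) mod 5 = 3; smallest s = (3 - 1) mod 5 = 2

Answer: 2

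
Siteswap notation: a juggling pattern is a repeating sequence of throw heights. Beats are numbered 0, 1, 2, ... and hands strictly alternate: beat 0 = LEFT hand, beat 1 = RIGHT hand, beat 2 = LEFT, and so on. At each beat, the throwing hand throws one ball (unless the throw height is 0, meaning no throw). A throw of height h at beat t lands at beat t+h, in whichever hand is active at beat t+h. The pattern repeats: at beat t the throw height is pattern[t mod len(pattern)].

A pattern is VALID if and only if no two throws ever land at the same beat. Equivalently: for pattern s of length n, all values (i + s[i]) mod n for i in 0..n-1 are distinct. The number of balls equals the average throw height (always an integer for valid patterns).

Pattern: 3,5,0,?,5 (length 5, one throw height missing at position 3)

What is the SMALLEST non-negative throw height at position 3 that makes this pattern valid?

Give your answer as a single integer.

i=0: (0 + 3) mod 5 = 3
i=1: (1 + 5) mod 5 = 1
i=2: (2 + 0) mod 5 = 2
i=3: s[i]=? (unknown)
i=4: (4 + 5) mod 5 = 4
Known residues: [1, 2, 3, 4]; need a permutation of 0..4, so missing residue r = 0
Need (3 + s) mod 5 = 0; smallest s = (0 - 3) mod 5 = 2

Answer: 2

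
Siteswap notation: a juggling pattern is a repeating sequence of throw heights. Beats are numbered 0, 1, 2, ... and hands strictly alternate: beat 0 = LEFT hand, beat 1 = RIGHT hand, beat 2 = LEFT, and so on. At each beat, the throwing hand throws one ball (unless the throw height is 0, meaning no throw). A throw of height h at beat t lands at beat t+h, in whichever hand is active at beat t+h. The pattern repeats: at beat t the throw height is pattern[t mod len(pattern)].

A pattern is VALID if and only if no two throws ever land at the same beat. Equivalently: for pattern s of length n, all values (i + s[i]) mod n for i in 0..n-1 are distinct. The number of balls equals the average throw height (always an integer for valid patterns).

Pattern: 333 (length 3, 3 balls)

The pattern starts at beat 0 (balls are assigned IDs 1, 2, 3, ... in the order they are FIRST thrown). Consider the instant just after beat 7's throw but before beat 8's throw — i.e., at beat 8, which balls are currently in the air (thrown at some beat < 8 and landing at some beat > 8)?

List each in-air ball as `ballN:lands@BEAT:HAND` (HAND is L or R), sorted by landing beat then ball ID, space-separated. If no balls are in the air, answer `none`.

Beat 0 (L): throw ball1 h=3 -> lands@3:R; in-air after throw: [b1@3:R]
Beat 1 (R): throw ball2 h=3 -> lands@4:L; in-air after throw: [b1@3:R b2@4:L]
Beat 2 (L): throw ball3 h=3 -> lands@5:R; in-air after throw: [b1@3:R b2@4:L b3@5:R]
Beat 3 (R): throw ball1 h=3 -> lands@6:L; in-air after throw: [b2@4:L b3@5:R b1@6:L]
Beat 4 (L): throw ball2 h=3 -> lands@7:R; in-air after throw: [b3@5:R b1@6:L b2@7:R]
Beat 5 (R): throw ball3 h=3 -> lands@8:L; in-air after throw: [b1@6:L b2@7:R b3@8:L]
Beat 6 (L): throw ball1 h=3 -> lands@9:R; in-air after throw: [b2@7:R b3@8:L b1@9:R]
Beat 7 (R): throw ball2 h=3 -> lands@10:L; in-air after throw: [b3@8:L b1@9:R b2@10:L]
Beat 8 (L): throw ball3 h=3 -> lands@11:R; in-air after throw: [b1@9:R b2@10:L b3@11:R]

Answer: ball1:lands@9:R ball2:lands@10:L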